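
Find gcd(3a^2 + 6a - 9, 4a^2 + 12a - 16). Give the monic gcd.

By polynomial division,
  3a^2 + 6a - 9 = (3/4)(4a^2 + 12a - 16) + (-3a + 3)
  4a^2 + 12a - 16 = (-(4/3)a - 16/3)(-3a + 3) + (0)
Last nonzero remainder: -3a + 3. Dividing through by -3 gives the monic gcd a - 1.

a - 1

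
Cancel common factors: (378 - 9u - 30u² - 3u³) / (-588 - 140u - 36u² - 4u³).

(-54 + 9u + 3u²)/(84 + 8u + 4u²)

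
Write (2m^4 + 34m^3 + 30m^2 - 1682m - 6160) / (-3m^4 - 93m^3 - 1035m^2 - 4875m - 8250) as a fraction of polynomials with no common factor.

(-2m^2 - 2m + 112)/(3m^2 + 45m + 150)

By polynomial division,
  2m^4 + 34m^3 + 30m^2 - 1682m - 6160 = (-2/3)(-3m^4 - 93m^3 - 1035m^2 - 4875m - 8250) + (-28m^3 - 660m^2 - 4932m - 11660)
  -3m^4 - 93m^3 - 1035m^2 - 4875m - 8250 = ((3/28)m + 39/49)(-28m^3 - 660m^2 - 4932m - 11660) + ((918/49)m^2 + (14688/49)m + 50490/49)
  -28m^3 - 660m^2 - 4932m - 11660 = (-(686/459)m - 5194/459)((918/49)m^2 + (14688/49)m + 50490/49) + (0)
Last nonzero remainder: (918/49)m^2 + (14688/49)m + 50490/49. Dividing through by 918/49 gives the monic gcd m^2 + 16m + 55.
Cancel m^2 + 16m + 55 from numerator and denominator to get the reduced form.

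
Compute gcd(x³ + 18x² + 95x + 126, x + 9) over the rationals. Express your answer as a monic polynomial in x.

x + 9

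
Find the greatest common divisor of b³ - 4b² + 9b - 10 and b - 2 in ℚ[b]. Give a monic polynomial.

Euclidean algorithm in ℚ[b]:
  b³ - 4b² + 9b - 10 = (b² - 2b + 5)(b - 2) + (0)
The last nonzero remainder b - 2 is already monic.

b - 2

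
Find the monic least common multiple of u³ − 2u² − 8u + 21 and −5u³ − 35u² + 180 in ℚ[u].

u⁵ + 2u⁴ − 28u³ + 13u² + 180u − 252

Apply the Euclidean algorithm:
  u³ − 2u² − 8u + 21 = (−1/5)(−5u³ − 35u² + 180) + (−9u² − 8u + 57)
  −5u³ − 35u² + 180 = ((5/9)u + 275/81)(−9u² − 8u + 57) + (−(365/81)u − 365/27)
  −9u² − 8u + 57 = ((729/365)u − 1539/365)(−(365/81)u − 365/27) + (0)
Last nonzero remainder: −(365/81)u − 365/27. Dividing through by −365/81 gives the monic gcd u + 3.
Then lcm(f, g) = f·g / gcd(f, g); expanding and making the result monic gives the answer.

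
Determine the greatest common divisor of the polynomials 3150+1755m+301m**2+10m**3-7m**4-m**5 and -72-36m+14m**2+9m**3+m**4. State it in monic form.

Apply the Euclidean algorithm:
  -m**5-7m**4+10m**3+301m**2+1755m+3150 = (-m+2)(m**4+9m**3+14m**2-36m-72) + (6m**3+237m**2+1755m+3294)
  m**4+9m**3+14m**2-36m-72 = ((1/6)m-61/12)(6m**3+237m**2+1755m+3294) + ((3705/4)m**2+(33345/4)m+33345/2)
  6m**3+237m**2+1755m+3294 = ((8/1235)m+244/1235)((3705/4)m**2+(33345/4)m+33345/2) + (0)
Last nonzero remainder: (3705/4)m**2+(33345/4)m+33345/2. Dividing through by 3705/4 gives the monic gcd m**2+9m+18.

18+9m+m**2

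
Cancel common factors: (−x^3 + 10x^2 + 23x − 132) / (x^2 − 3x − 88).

By polynomial division,
  −x^3 + 10x^2 + 23x − 132 = (−x + 7)(x^2 − 3x − 88) + (−44x + 484)
  x^2 − 3x − 88 = (−(1/44)x − 2/11)(−44x + 484) + (0)
Last nonzero remainder: −44x + 484. Dividing through by −44 gives the monic gcd x − 11.
Cancel x − 11 from numerator and denominator to get the reduced form.

(−x^2 − x + 12)/(x + 8)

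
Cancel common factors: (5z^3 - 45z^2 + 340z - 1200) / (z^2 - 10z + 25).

Euclidean algorithm in ℚ[z]:
  5z^3 - 45z^2 + 340z - 1200 = (5z + 5)(z^2 - 10z + 25) + (265z - 1325)
  z^2 - 10z + 25 = ((1/265)z - 1/53)(265z - 1325) + (0)
Last nonzero remainder: 265z - 1325. Dividing through by 265 gives the monic gcd z - 5.
Cancel z - 5 from numerator and denominator to get the reduced form.

(5z^2 - 20z + 240)/(z - 5)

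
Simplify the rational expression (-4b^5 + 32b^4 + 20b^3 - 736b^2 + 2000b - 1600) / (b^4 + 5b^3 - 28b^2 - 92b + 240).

(-4b^2 + 28b - 40)/(b + 6)

Apply the Euclidean algorithm:
  -4b^5 + 32b^4 + 20b^3 - 736b^2 + 2000b - 1600 = (-4b + 52)(b^4 + 5b^3 - 28b^2 - 92b + 240) + (-352b^3 + 352b^2 + 7744b - 14080)
  b^4 + 5b^3 - 28b^2 - 92b + 240 = (-(1/352)b - 3/176)(-352b^3 + 352b^2 + 7744b - 14080) + (0)
Last nonzero remainder: -352b^3 + 352b^2 + 7744b - 14080. Dividing through by -352 gives the monic gcd b^3 - b^2 - 22b + 40.
Cancel b^3 - b^2 - 22b + 40 from numerator and denominator to get the reduced form.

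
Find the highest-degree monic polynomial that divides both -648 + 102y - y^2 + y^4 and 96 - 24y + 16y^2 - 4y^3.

Apply the Euclidean algorithm:
  y^4 - y^2 + 102y - 648 = (-(1/4)y - 1)(-4y^3 + 16y^2 - 24y + 96) + (9y^2 + 102y - 552)
  -4y^3 + 16y^2 - 24y + 96 = (-(4/9)y + 184/27)(9y^2 + 102y - 552) + (-(8680/9)y + 34720/9)
  9y^2 + 102y - 552 = (-(81/8680)y - 621/4340)(-(8680/9)y + 34720/9) + (0)
Last nonzero remainder: -(8680/9)y + 34720/9. Dividing through by -8680/9 gives the monic gcd y - 4.

-4 + y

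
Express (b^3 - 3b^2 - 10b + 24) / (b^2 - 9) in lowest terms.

Euclidean algorithm in ℚ[b]:
  b^3 - 3b^2 - 10b + 24 = (b - 3)(b^2 - 9) + (-b - 3)
  b^2 - 9 = (-b + 3)(-b - 3) + (0)
Last nonzero remainder: -b - 3. Dividing through by -1 gives the monic gcd b + 3.
Cancel b + 3 from numerator and denominator to get the reduced form.

(b^2 - 6b + 8)/(b - 3)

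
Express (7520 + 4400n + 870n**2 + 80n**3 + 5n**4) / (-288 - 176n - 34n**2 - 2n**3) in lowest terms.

By polynomial division,
  5n**4 + 80n**3 + 870n**2 + 4400n + 7520 = (-(5/2)n + 5/2)(-2n**3 - 34n**2 - 176n - 288) + (515n**2 + 4120n + 8240)
  -2n**3 - 34n**2 - 176n - 288 = (-(2/515)n - 18/515)(515n**2 + 4120n + 8240) + (0)
Last nonzero remainder: 515n**2 + 4120n + 8240. Dividing through by 515 gives the monic gcd n**2 + 8n + 16.
Cancel n**2 + 8n + 16 from numerator and denominator to get the reduced form.

(-470 - 40n - 5n**2)/(18 + 2n)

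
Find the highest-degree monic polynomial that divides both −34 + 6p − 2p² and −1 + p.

1

By polynomial division,
  −2p² + 6p − 34 = (−2p + 4)(p − 1) + (−30)
  p − 1 = (−(1/30)p + 1/30)(−30) + (0)
The last nonzero remainder is the constant −30, so the polynomials are coprime and gcd = 1.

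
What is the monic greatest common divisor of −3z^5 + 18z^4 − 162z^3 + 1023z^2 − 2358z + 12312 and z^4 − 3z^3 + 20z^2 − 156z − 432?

z^3 − 5z^2 + 30z − 216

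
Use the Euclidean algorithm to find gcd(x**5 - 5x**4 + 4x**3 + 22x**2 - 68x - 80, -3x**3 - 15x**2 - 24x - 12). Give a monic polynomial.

Repeated division with remainder:
  x**5 - 5x**4 + 4x**3 + 22x**2 - 68x - 80 = (-(1/3)x**2 + (10/3)x - 46/3)(-3x**3 - 15x**2 - 24x - 12) + (-132x**2 - 396x - 264)
  -3x**3 - 15x**2 - 24x - 12 = ((1/44)x + 1/22)(-132x**2 - 396x - 264) + (0)
Last nonzero remainder: -132x**2 - 396x - 264. Dividing through by -132 gives the monic gcd x**2 + 3x + 2.

x**2 + 3x + 2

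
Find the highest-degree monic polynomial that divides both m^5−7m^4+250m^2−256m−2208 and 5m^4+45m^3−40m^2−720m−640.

Apply the Euclidean algorithm:
  m^5−7m^4+250m^2−256m−2208 = ((1/5)m−16/5)(5m^4+45m^3−40m^2−720m−640) + (152m^3+266m^2−2432m−4256)
  5m^4+45m^3−40m^2−720m−640 = ((5/152)m+145/608)(152m^3+266m^2−2432m−4256) + (−(375/16)m^2+375)
  152m^3+266m^2−2432m−4256 = (−(2432/375)m−4256/375)(−(375/16)m^2+375) + (0)
Last nonzero remainder: −(375/16)m^2+375. Dividing through by −375/16 gives the monic gcd m^2−16.

m^2−16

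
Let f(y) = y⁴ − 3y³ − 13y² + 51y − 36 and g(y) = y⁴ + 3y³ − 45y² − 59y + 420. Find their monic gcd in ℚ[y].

Apply the Euclidean algorithm:
  y⁴ − 3y³ − 13y² + 51y − 36 = (y⁴ + 3y³ − 45y² − 59y + 420) + (−6y³ + 32y² + 110y − 456)
  y⁴ + 3y³ − 45y² − 59y + 420 = (−(1/6)y − 25/18)(−6y³ + 32y² + 110y − 456) + ((160/9)y² + (160/9)y − 640/3)
  −6y³ + 32y² + 110y − 456 = (−(27/80)y + 171/80)((160/9)y² + (160/9)y − 640/3) + (0)
Last nonzero remainder: (160/9)y² + (160/9)y − 640/3. Dividing through by 160/9 gives the monic gcd y² + y − 12.

y² + y − 12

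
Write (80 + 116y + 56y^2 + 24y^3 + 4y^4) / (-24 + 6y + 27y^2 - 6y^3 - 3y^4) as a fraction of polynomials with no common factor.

(-20 - 4y - 4y^2)/(6 - 9y + 3y^2)

Euclidean algorithm in ℚ[y]:
  4y^4 + 24y^3 + 56y^2 + 116y + 80 = (-4/3)(-3y^4 - 6y^3 + 27y^2 + 6y - 24) + (16y^3 + 92y^2 + 124y + 48)
  -3y^4 - 6y^3 + 27y^2 + 6y - 24 = (-(3/16)y + 45/64)(16y^3 + 92y^2 + 124y + 48) + (-(231/16)y^2 - (1155/16)y - 231/4)
  16y^3 + 92y^2 + 124y + 48 = (-(256/231)y - 64/77)(-(231/16)y^2 - (1155/16)y - 231/4) + (0)
Last nonzero remainder: -(231/16)y^2 - (1155/16)y - 231/4. Dividing through by -231/16 gives the monic gcd y^2 + 5y + 4.
Cancel y^2 + 5y + 4 from numerator and denominator to get the reduced form.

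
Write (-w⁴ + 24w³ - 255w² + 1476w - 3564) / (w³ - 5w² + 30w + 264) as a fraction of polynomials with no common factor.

By polynomial division,
  -w⁴ + 24w³ - 255w² + 1476w - 3564 = (-w + 19)(w³ - 5w² + 30w + 264) + (-130w² + 1170w - 8580)
  w³ - 5w² + 30w + 264 = (-(1/130)w - 2/65)(-130w² + 1170w - 8580) + (0)
Last nonzero remainder: -130w² + 1170w - 8580. Dividing through by -130 gives the monic gcd w² - 9w + 66.
Cancel w² - 9w + 66 from numerator and denominator to get the reduced form.

(-w² + 15w - 54)/(w + 4)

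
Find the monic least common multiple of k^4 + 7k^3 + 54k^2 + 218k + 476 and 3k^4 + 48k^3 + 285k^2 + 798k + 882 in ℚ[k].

Repeated division with remainder:
  k^4 + 7k^3 + 54k^2 + 218k + 476 = (1/3)(3k^4 + 48k^3 + 285k^2 + 798k + 882) + (-9k^3 - 41k^2 - 48k + 182)
  3k^4 + 48k^3 + 285k^2 + 798k + 882 = (-(1/3)k - 103/27)(-9k^3 - 41k^2 - 48k + 182) + ((3040/27)k^2 + (6080/9)k + 42560/27)
  -9k^3 - 41k^2 - 48k + 182 = (-(243/3040)k + 351/3040)((3040/27)k^2 + (6080/9)k + 42560/27) + (0)
Last nonzero remainder: (3040/27)k^2 + (6080/9)k + 42560/27. Dividing through by 3040/27 gives the monic gcd k^2 + 6k + 14.
Then lcm(f, g) = f·g / gcd(f, g); expanding and making the result monic gives the answer.

k^6 + 17k^5 + 145k^4 + 905k^3 + 3790k^2 + 9338k + 9996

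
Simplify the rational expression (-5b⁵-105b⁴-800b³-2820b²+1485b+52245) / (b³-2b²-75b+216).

(-5b³-75b²-485b-1935)/(b-8)

Repeated division with remainder:
  -5b⁵-105b⁴-800b³-2820b²+1485b+52245 = (-5b²-115b-1405)(b³-2b²-75b+216) + (-13175b²-79050b+355725)
  b³-2b²-75b+216 = (-(1/13175)b+8/13175)(-13175b²-79050b+355725) + (0)
Last nonzero remainder: -13175b²-79050b+355725. Dividing through by -13175 gives the monic gcd b²+6b-27.
Cancel b²+6b-27 from numerator and denominator to get the reduced form.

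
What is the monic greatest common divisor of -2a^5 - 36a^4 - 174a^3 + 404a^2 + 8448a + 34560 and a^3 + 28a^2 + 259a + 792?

a^2 + 17a + 72

Apply the Euclidean algorithm:
  -2a^5 - 36a^4 - 174a^3 + 404a^2 + 8448a + 34560 = (-2a^2 + 20a - 216)(a^3 + 28a^2 + 259a + 792) + (2856a^2 + 48552a + 205632)
  a^3 + 28a^2 + 259a + 792 = ((1/2856)a + 11/2856)(2856a^2 + 48552a + 205632) + (0)
Last nonzero remainder: 2856a^2 + 48552a + 205632. Dividing through by 2856 gives the monic gcd a^2 + 17a + 72.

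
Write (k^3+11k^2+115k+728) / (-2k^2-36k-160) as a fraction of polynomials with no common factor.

(-k^2-3k-91)/(2k+20)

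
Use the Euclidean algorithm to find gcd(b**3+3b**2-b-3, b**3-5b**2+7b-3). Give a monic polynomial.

b-1

Euclidean algorithm in ℚ[b]:
  b**3+3b**2-b-3 = (b**3-5b**2+7b-3) + (8b**2-8b)
  b**3-5b**2+7b-3 = ((1/8)b-1/2)(8b**2-8b) + (3b-3)
  8b**2-8b = ((8/3)b)(3b-3) + (0)
Last nonzero remainder: 3b-3. Dividing through by 3 gives the monic gcd b-1.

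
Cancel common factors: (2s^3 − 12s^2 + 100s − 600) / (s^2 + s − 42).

Repeated division with remainder:
  2s^3 − 12s^2 + 100s − 600 = (2s − 14)(s^2 + s − 42) + (198s − 1188)
  s^2 + s − 42 = ((1/198)s + 7/198)(198s − 1188) + (0)
Last nonzero remainder: 198s − 1188. Dividing through by 198 gives the monic gcd s − 6.
Cancel s − 6 from numerator and denominator to get the reduced form.

(2s^2 + 100)/(s + 7)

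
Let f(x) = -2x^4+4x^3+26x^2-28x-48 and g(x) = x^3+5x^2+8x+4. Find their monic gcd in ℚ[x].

x+1

Euclidean algorithm in ℚ[x]:
  -2x^4+4x^3+26x^2-28x-48 = (-2x+14)(x^3+5x^2+8x+4) + (-28x^2-132x-104)
  x^3+5x^2+8x+4 = (-(1/28)x-1/98)(-28x^2-132x-104) + ((144/49)x+144/49)
  -28x^2-132x-104 = (-(343/36)x-637/18)((144/49)x+144/49) + (0)
Last nonzero remainder: (144/49)x+144/49. Dividing through by 144/49 gives the monic gcd x+1.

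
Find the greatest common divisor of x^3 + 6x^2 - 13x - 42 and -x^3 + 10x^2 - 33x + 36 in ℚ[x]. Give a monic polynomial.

x - 3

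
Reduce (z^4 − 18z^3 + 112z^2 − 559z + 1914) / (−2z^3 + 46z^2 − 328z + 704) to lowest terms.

(−z^3 + 7z^2 − 35z + 174)/(2z^2 − 24z + 64)

Repeated division with remainder:
  z^4 − 18z^3 + 112z^2 − 559z + 1914 = (−(1/2)z − 5/2)(−2z^3 + 46z^2 − 328z + 704) + (63z^2 − 1027z + 3674)
  −2z^3 + 46z^2 − 328z + 704 = (−(2/63)z + 844/3969)(63z^2 − 1027z + 3674) + ((27880/3969)z − 306680/3969)
  63z^2 − 1027z + 3674 = ((250047/27880)z − 662823/13940)((27880/3969)z − 306680/3969) + (0)
Last nonzero remainder: (27880/3969)z − 306680/3969. Dividing through by 27880/3969 gives the monic gcd z − 11.
Cancel z − 11 from numerator and denominator to get the reduced form.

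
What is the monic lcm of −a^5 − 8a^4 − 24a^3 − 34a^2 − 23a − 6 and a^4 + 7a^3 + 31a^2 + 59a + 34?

a^7 + 12a^6 + 73a^5 + 266a^4 + 567a^3 + 676a^2 + 415a + 102

Repeated division with remainder:
  −a^5 − 8a^4 − 24a^3 − 34a^2 − 23a − 6 = (−a − 1)(a^4 + 7a^3 + 31a^2 + 59a + 34) + (14a^3 + 56a^2 + 70a + 28)
  a^4 + 7a^3 + 31a^2 + 59a + 34 = ((1/14)a + 3/14)(14a^3 + 56a^2 + 70a + 28) + (14a^2 + 42a + 28)
  14a^3 + 56a^2 + 70a + 28 = (a + 1)(14a^2 + 42a + 28) + (0)
Last nonzero remainder: 14a^2 + 42a + 28. Dividing through by 14 gives the monic gcd a^2 + 3a + 2.
Then lcm(f, g) = f·g / gcd(f, g); expanding and making the result monic gives the answer.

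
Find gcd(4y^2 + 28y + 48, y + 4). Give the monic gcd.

Apply the Euclidean algorithm:
  4y^2 + 28y + 48 = (4y + 12)(y + 4) + (0)
The last nonzero remainder y + 4 is already monic.

y + 4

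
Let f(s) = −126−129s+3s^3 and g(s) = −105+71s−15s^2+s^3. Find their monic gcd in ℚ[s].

−7+s

Euclidean algorithm in ℚ[s]:
  3s^3−129s−126 = (3)(s^3−15s^2+71s−105) + (45s^2−342s+189)
  s^3−15s^2+71s−105 = ((1/45)s−37/225)(45s^2−342s+189) + ((264/25)s−1848/25)
  45s^2−342s+189 = ((375/88)s−225/88)((264/25)s−1848/25) + (0)
Last nonzero remainder: (264/25)s−1848/25. Dividing through by 264/25 gives the monic gcd s−7.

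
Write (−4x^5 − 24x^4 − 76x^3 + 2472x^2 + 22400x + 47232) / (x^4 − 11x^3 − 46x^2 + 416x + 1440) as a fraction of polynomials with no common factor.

(−4x^2 − 28x − 328)/(x − 10)

Repeated division with remainder:
  −4x^5 − 24x^4 − 76x^3 + 2472x^2 + 22400x + 47232 = (−4x − 68)(x^4 − 11x^3 − 46x^2 + 416x + 1440) + (−1008x^3 + 1008x^2 + 56448x + 145152)
  x^4 − 11x^3 − 46x^2 + 416x + 1440 = (−(1/1008)x + 5/504)(−1008x^3 + 1008x^2 + 56448x + 145152) + (0)
Last nonzero remainder: −1008x^3 + 1008x^2 + 56448x + 145152. Dividing through by −1008 gives the monic gcd x^3 − x^2 − 56x − 144.
Cancel x^3 − x^2 − 56x − 144 from numerator and denominator to get the reduced form.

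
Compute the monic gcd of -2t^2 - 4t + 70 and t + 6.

1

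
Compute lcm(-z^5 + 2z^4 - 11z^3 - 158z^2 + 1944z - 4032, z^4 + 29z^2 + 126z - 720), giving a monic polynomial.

Apply the Euclidean algorithm:
  -z^5 + 2z^4 - 11z^3 - 158z^2 + 1944z - 4032 = (-z + 2)(z^4 + 29z^2 + 126z - 720) + (18z^3 - 90z^2 + 972z - 2592)
  z^4 + 29z^2 + 126z - 720 = ((1/18)z + 5/18)(18z^3 - 90z^2 + 972z - 2592) + (0)
Last nonzero remainder: 18z^3 - 90z^2 + 972z - 2592. Dividing through by 18 gives the monic gcd z^3 - 5z^2 + 54z - 144.
Then lcm(f, g) = f·g / gcd(f, g); expanding and making the result monic gives the answer.

z^6 + 3z^5 + z^4 + 213z^3 - 1154z^2 - 5688z + 20160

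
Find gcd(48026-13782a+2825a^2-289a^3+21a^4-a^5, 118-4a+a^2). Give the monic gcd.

Repeated division with remainder:
  -a^5+21a^4-289a^3+2825a^2-13782a+48026 = (-a^3+17a^2-103a+407)(a^2-4a+118) + (0)
The last nonzero remainder a^2-4a+118 is already monic.

118-4a+a^2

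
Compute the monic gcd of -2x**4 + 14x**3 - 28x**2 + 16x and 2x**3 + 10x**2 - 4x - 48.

Apply the Euclidean algorithm:
  -2x**4 + 14x**3 - 28x**2 + 16x = (-x + 12)(2x**3 + 10x**2 - 4x - 48) + (-152x**2 + 16x + 576)
  2x**3 + 10x**2 - 4x - 48 = (-(1/76)x - 97/1444)(-152x**2 + 16x + 576) + ((1680/361)x - 3360/361)
  -152x**2 + 16x + 576 = (-(6859/210)x - 2166/35)((1680/361)x - 3360/361) + (0)
Last nonzero remainder: (1680/361)x - 3360/361. Dividing through by 1680/361 gives the monic gcd x - 2.

x - 2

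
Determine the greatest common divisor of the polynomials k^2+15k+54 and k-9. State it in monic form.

1

By polynomial division,
  k^2+15k+54 = (k+24)(k-9) + (270)
  k-9 = ((1/270)k-1/30)(270) + (0)
The last nonzero remainder is the constant 270, so the polynomials are coprime and gcd = 1.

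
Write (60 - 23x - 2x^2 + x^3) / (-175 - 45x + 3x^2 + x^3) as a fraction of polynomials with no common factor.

Euclidean algorithm in ℚ[x]:
  x^3 - 2x^2 - 23x + 60 = (x^3 + 3x^2 - 45x - 175) + (-5x^2 + 22x + 235)
  x^3 + 3x^2 - 45x - 175 = (-(1/5)x - 37/25)(-5x^2 + 22x + 235) + ((864/25)x + 864/5)
  -5x^2 + 22x + 235 = (-(125/864)x + 1175/864)((864/25)x + 864/5) + (0)
Last nonzero remainder: (864/25)x + 864/5. Dividing through by 864/25 gives the monic gcd x + 5.
Cancel x + 5 from numerator and denominator to get the reduced form.

(12 - 7x + x^2)/(-35 - 2x + x^2)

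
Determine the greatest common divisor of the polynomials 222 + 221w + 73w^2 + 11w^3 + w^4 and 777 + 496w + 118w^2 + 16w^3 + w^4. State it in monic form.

Repeated division with remainder:
  w^4 + 11w^3 + 73w^2 + 221w + 222 = (w^4 + 16w^3 + 118w^2 + 496w + 777) + (−5w^3 − 45w^2 − 275w − 555)
  w^4 + 16w^3 + 118w^2 + 496w + 777 = (−(1/5)w − 7/5)(−5w^3 − 45w^2 − 275w − 555) + (0)
Last nonzero remainder: −5w^3 − 45w^2 − 275w − 555. Dividing through by −5 gives the monic gcd w^3 + 9w^2 + 55w + 111.

111 + 55w + 9w^2 + w^3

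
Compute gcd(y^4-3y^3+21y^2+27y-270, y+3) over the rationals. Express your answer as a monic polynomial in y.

y+3

Apply the Euclidean algorithm:
  y^4-3y^3+21y^2+27y-270 = (y^3-6y^2+39y-90)(y+3) + (0)
The last nonzero remainder y+3 is already monic.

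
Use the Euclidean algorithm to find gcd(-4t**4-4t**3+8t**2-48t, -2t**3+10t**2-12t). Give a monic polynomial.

Repeated division with remainder:
  -4t**4-4t**3+8t**2-48t = (2t+12)(-2t**3+10t**2-12t) + (-88t**2+96t)
  -2t**3+10t**2-12t = ((1/44)t-43/484)(-88t**2+96t) + (-(420/121)t)
  -88t**2+96t = ((2662/105)t-968/35)(-(420/121)t) + (0)
Last nonzero remainder: -(420/121)t. Dividing through by -420/121 gives the monic gcd t.

t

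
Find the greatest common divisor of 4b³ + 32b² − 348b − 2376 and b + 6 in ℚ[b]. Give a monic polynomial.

Repeated division with remainder:
  4b³ + 32b² − 348b − 2376 = (4b² + 8b − 396)(b + 6) + (0)
The last nonzero remainder b + 6 is already monic.

b + 6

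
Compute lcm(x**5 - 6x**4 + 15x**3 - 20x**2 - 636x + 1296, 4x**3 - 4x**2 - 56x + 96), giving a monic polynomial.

x**6 - 9x**5 + 33x**4 - 65x**3 - 576x**2 + 3204x - 3888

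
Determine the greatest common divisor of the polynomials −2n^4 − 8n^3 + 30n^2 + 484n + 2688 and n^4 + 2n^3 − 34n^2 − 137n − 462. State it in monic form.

n^2 − n − 42

Apply the Euclidean algorithm:
  −2n^4 − 8n^3 + 30n^2 + 484n + 2688 = (−2)(n^4 + 2n^3 − 34n^2 − 137n − 462) + (−4n^3 − 38n^2 + 210n + 1764)
  n^4 + 2n^3 − 34n^2 − 137n − 462 = (−(1/4)n + 15/8)(−4n^3 − 38n^2 + 210n + 1764) + ((359/4)n^2 − (359/4)n − 7539/2)
  −4n^3 − 38n^2 + 210n + 1764 = (−(16/359)n − 168/359)((359/4)n^2 − (359/4)n − 7539/2) + (0)
Last nonzero remainder: (359/4)n^2 − (359/4)n − 7539/2. Dividing through by 359/4 gives the monic gcd n^2 − n − 42.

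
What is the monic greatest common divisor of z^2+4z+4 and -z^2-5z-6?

z+2

Apply the Euclidean algorithm:
  z^2+4z+4 = (-1)(-z^2-5z-6) + (-z-2)
  -z^2-5z-6 = (z+3)(-z-2) + (0)
Last nonzero remainder: -z-2. Dividing through by -1 gives the monic gcd z+2.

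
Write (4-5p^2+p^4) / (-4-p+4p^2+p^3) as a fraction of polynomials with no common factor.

(-4+p^2)/(4+p)

By polynomial division,
  p^4-5p^2+4 = (p-4)(p^3+4p^2-p-4) + (12p^2-12)
  p^3+4p^2-p-4 = ((1/12)p+1/3)(12p^2-12) + (0)
Last nonzero remainder: 12p^2-12. Dividing through by 12 gives the monic gcd p^2-1.
Cancel p^2-1 from numerator and denominator to get the reduced form.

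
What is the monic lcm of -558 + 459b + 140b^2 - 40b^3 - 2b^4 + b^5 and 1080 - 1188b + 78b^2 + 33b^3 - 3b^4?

-33480 + 36468b + 498b^2 - 4181b^3 + 660b^4 + 52b^5 - 18b^6 + b^7

Euclidean algorithm in ℚ[b]:
  b^5 - 2b^4 - 40b^3 + 140b^2 + 459b - 558 = (-(1/3)b - 3)(-3b^4 + 33b^3 + 78b^2 - 1188b + 1080) + (85b^3 - 22b^2 - 2745b + 2682)
  -3b^4 + 33b^3 + 78b^2 - 1188b + 1080 = (-(3/85)b + 2739/7225)(85b^3 - 22b^2 - 2745b + 2682) + (-(76167/7225)b^2 - (76167/1445)b + 457002/7225)
  85b^3 - 22b^2 - 2745b + 2682 = (-(614125/76167)b + 1076525/25389)(-(76167/7225)b^2 - (76167/1445)b + 457002/7225) + (0)
Last nonzero remainder: -(76167/7225)b^2 - (76167/1445)b + 457002/7225. Dividing through by -76167/7225 gives the monic gcd b^2 + 5b - 6.
Then lcm(f, g) = f·g / gcd(f, g); expanding and making the result monic gives the answer.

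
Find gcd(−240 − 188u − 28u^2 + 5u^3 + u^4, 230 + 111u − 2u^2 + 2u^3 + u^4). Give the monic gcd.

10 + 7u + u^2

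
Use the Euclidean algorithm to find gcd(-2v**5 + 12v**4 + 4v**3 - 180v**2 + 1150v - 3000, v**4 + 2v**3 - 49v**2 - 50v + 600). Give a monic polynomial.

Repeated division with remainder:
  -2v**5 + 12v**4 + 4v**3 - 180v**2 + 1150v - 3000 = (-2v + 16)(v**4 + 2v**3 - 49v**2 - 50v + 600) + (-126v**3 + 504v**2 + 3150v - 12600)
  v**4 + 2v**3 - 49v**2 - 50v + 600 = (-(1/126)v - 1/21)(-126v**3 + 504v**2 + 3150v - 12600) + (0)
Last nonzero remainder: -126v**3 + 504v**2 + 3150v - 12600. Dividing through by -126 gives the monic gcd v**3 - 4v**2 - 25v + 100.

v**3 - 4v**2 - 25v + 100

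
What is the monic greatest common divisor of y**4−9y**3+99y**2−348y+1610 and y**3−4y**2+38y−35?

Euclidean algorithm in ℚ[y]:
  y**4−9y**3+99y**2−348y+1610 = (y−5)(y**3−4y**2+38y−35) + (41y**2−123y+1435)
  y**3−4y**2+38y−35 = ((1/41)y−1/41)(41y**2−123y+1435) + (0)
Last nonzero remainder: 41y**2−123y+1435. Dividing through by 41 gives the monic gcd y**2−3y+35.

y**2−3y+35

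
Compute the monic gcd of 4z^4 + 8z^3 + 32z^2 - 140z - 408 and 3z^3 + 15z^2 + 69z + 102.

Apply the Euclidean algorithm:
  4z^4 + 8z^3 + 32z^2 - 140z - 408 = ((4/3)z - 4)(3z^3 + 15z^2 + 69z + 102) + (0)
Last nonzero remainder: 3z^3 + 15z^2 + 69z + 102. Dividing through by 3 gives the monic gcd z^3 + 5z^2 + 23z + 34.

z^3 + 5z^2 + 23z + 34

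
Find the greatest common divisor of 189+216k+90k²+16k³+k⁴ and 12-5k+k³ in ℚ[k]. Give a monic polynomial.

3+k

Euclidean algorithm in ℚ[k]:
  k⁴+16k³+90k²+216k+189 = (k+16)(k³-5k+12) + (95k²+284k-3)
  k³-5k+12 = ((1/95)k-284/9025)(95k²+284k-3) + ((35816/9025)k+107448/9025)
  95k²+284k-3 = ((857375/35816)k-9025/35816)((35816/9025)k+107448/9025) + (0)
Last nonzero remainder: (35816/9025)k+107448/9025. Dividing through by 35816/9025 gives the monic gcd k+3.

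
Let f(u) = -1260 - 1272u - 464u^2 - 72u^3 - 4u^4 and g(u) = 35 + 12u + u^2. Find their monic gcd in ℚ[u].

35 + 12u + u^2

Apply the Euclidean algorithm:
  -4u^4 - 72u^3 - 464u^2 - 1272u - 1260 = (-4u^2 - 24u - 36)(u^2 + 12u + 35) + (0)
The last nonzero remainder u^2 + 12u + 35 is already monic.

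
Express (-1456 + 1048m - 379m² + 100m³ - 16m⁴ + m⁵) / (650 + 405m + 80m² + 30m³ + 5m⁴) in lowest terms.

(-112 + 72m - 15m² + m³)/(50 + 35m + 5m²)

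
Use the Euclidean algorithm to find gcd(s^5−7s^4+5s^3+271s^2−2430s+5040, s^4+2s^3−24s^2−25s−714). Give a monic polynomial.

Repeated division with remainder:
  s^5−7s^4+5s^3+271s^2−2430s+5040 = (s−9)(s^4+2s^3−24s^2−25s−714) + (47s^3+80s^2−1941s−1386)
  s^4+2s^3−24s^2−25s−714 = ((1/47)s+14/2209)(47s^3+80s^2−1941s−1386) + ((37091/2209)s^2+(37091/2209)s−1557822/2209)
  47s^3+80s^2−1941s−1386 = ((103823/37091)s+72897/37091)((37091/2209)s^2+(37091/2209)s−1557822/2209) + (0)
Last nonzero remainder: (37091/2209)s^2+(37091/2209)s−1557822/2209. Dividing through by 37091/2209 gives the monic gcd s^2+s−42.

s^2+s−42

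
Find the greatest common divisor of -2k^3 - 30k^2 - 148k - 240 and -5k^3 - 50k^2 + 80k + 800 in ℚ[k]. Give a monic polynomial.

By polynomial division,
  -2k^3 - 30k^2 - 148k - 240 = (2/5)(-5k^3 - 50k^2 + 80k + 800) + (-10k^2 - 180k - 560)
  -5k^3 - 50k^2 + 80k + 800 = ((1/2)k - 4)(-10k^2 - 180k - 560) + (-360k - 1440)
  -10k^2 - 180k - 560 = ((1/36)k + 7/18)(-360k - 1440) + (0)
Last nonzero remainder: -360k - 1440. Dividing through by -360 gives the monic gcd k + 4.

k + 4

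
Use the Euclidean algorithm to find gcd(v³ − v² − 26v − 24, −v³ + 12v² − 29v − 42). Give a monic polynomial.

v² − 5v − 6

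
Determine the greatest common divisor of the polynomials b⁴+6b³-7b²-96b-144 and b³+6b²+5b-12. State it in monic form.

By polynomial division,
  b⁴+6b³-7b²-96b-144 = (b)(b³+6b²+5b-12) + (-12b²-84b-144)
  b³+6b²+5b-12 = (-(1/12)b+1/12)(-12b²-84b-144) + (0)
Last nonzero remainder: -12b²-84b-144. Dividing through by -12 gives the monic gcd b²+7b+12.

b²+7b+12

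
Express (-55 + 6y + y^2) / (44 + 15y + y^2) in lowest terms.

Euclidean algorithm in ℚ[y]:
  y^2 + 6y - 55 = (y^2 + 15y + 44) + (-9y - 99)
  y^2 + 15y + 44 = (-(1/9)y - 4/9)(-9y - 99) + (0)
Last nonzero remainder: -9y - 99. Dividing through by -9 gives the monic gcd y + 11.
Cancel y + 11 from numerator and denominator to get the reduced form.

(-5 + y)/(4 + y)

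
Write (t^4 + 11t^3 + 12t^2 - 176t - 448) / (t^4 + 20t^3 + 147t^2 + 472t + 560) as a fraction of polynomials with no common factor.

(t - 4)/(t + 5)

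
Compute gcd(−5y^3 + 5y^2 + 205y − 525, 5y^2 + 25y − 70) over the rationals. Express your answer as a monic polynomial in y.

y + 7

Euclidean algorithm in ℚ[y]:
  −5y^3 + 5y^2 + 205y − 525 = (−y + 6)(5y^2 + 25y − 70) + (−15y − 105)
  5y^2 + 25y − 70 = (−(1/3)y + 2/3)(−15y − 105) + (0)
Last nonzero remainder: −15y − 105. Dividing through by −15 gives the monic gcd y + 7.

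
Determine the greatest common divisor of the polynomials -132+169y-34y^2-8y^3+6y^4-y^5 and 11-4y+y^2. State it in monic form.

11-4y+y^2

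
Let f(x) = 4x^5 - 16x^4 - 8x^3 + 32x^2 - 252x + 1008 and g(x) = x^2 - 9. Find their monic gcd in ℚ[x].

Apply the Euclidean algorithm:
  4x^5 - 16x^4 - 8x^3 + 32x^2 - 252x + 1008 = (4x^3 - 16x^2 + 28x - 112)(x^2 - 9) + (0)
The last nonzero remainder x^2 - 9 is already monic.

x^2 - 9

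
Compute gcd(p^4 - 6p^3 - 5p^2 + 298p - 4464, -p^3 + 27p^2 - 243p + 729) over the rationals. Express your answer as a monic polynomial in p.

Euclidean algorithm in ℚ[p]:
  p^4 - 6p^3 - 5p^2 + 298p - 4464 = (-p - 21)(-p^3 + 27p^2 - 243p + 729) + (319p^2 - 4076p + 10845)
  -p^3 + 27p^2 - 243p + 729 = (-(1/319)p + 4537/101761)(319p^2 - 4076p + 10845) + (-(2775556/101761)p + 24980004/101761)
  319p^2 - 4076p + 10845 = (-(32461759/2775556)p + 122622005/2775556)(-(2775556/101761)p + 24980004/101761) + (0)
Last nonzero remainder: -(2775556/101761)p + 24980004/101761. Dividing through by -2775556/101761 gives the monic gcd p - 9.

p - 9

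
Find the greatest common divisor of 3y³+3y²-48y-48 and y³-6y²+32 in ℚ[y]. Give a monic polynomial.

y-4

Repeated division with remainder:
  3y³+3y²-48y-48 = (3)(y³-6y²+32) + (21y²-48y-144)
  y³-6y²+32 = ((1/21)y-26/147)(21y²-48y-144) + (-(80/49)y+320/49)
  21y²-48y-144 = (-(1029/80)y-441/20)(-(80/49)y+320/49) + (0)
Last nonzero remainder: -(80/49)y+320/49. Dividing through by -80/49 gives the monic gcd y-4.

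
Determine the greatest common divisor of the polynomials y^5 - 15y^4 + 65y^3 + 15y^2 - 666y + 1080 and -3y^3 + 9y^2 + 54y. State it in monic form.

y^2 - 3y - 18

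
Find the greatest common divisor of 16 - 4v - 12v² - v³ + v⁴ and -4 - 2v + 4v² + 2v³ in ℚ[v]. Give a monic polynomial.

-2 + v + v²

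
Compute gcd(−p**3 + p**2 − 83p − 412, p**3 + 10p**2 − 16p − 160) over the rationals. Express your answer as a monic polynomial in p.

p + 4

Repeated division with remainder:
  −p**3 + p**2 − 83p − 412 = (−1)(p**3 + 10p**2 − 16p − 160) + (11p**2 − 99p − 572)
  p**3 + 10p**2 − 16p − 160 = ((1/11)p + 19/11)(11p**2 − 99p − 572) + (207p + 828)
  11p**2 − 99p − 572 = ((11/207)p − 143/207)(207p + 828) + (0)
Last nonzero remainder: 207p + 828. Dividing through by 207 gives the monic gcd p + 4.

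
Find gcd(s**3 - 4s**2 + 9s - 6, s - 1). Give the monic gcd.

Repeated division with remainder:
  s**3 - 4s**2 + 9s - 6 = (s**2 - 3s + 6)(s - 1) + (0)
The last nonzero remainder s - 1 is already monic.

s - 1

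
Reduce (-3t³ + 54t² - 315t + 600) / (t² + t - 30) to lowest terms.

(-3t² + 39t - 120)/(t + 6)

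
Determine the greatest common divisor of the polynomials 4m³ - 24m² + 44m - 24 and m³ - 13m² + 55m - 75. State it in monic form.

m - 3

Apply the Euclidean algorithm:
  4m³ - 24m² + 44m - 24 = (4)(m³ - 13m² + 55m - 75) + (28m² - 176m + 276)
  m³ - 13m² + 55m - 75 = ((1/28)m - 47/196)(28m² - 176m + 276) + ((144/49)m - 432/49)
  28m² - 176m + 276 = ((343/36)m - 1127/36)((144/49)m - 432/49) + (0)
Last nonzero remainder: (144/49)m - 432/49. Dividing through by 144/49 gives the monic gcd m - 3.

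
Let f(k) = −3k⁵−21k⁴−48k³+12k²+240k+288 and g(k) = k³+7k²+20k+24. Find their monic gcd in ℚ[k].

Euclidean algorithm in ℚ[k]:
  −3k⁵−21k⁴−48k³+12k²+240k+288 = (−3k²+12)(k³+7k²+20k+24) + (0)
The last nonzero remainder k³+7k²+20k+24 is already monic.

k³+7k²+20k+24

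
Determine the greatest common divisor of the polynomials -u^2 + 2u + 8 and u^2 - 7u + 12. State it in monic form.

Repeated division with remainder:
  -u^2 + 2u + 8 = (-1)(u^2 - 7u + 12) + (-5u + 20)
  u^2 - 7u + 12 = (-(1/5)u + 3/5)(-5u + 20) + (0)
Last nonzero remainder: -5u + 20. Dividing through by -5 gives the monic gcd u - 4.

u - 4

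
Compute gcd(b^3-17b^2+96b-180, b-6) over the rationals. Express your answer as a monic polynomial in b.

By polynomial division,
  b^3-17b^2+96b-180 = (b^2-11b+30)(b-6) + (0)
The last nonzero remainder b-6 is already monic.

b-6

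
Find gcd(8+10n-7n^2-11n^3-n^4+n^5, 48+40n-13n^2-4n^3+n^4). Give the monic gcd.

Repeated division with remainder:
  n^5-n^4-11n^3-7n^2+10n+8 = (n+3)(n^4-4n^3-13n^2+40n+48) + (14n^3-8n^2-158n-136)
  n^4-4n^3-13n^2+40n+48 = ((1/14)n-12/49)(14n^3-8n^2-158n-136) + (-(180/49)n^2+(540/49)n+720/49)
  14n^3-8n^2-158n-136 = (-(343/90)n-833/90)(-(180/49)n^2+(540/49)n+720/49) + (0)
Last nonzero remainder: -(180/49)n^2+(540/49)n+720/49. Dividing through by -180/49 gives the monic gcd n^2-3n-4.

-4-3n+n^2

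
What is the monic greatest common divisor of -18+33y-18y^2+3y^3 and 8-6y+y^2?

Euclidean algorithm in ℚ[y]:
  3y^3-18y^2+33y-18 = (3y)(y^2-6y+8) + (9y-18)
  y^2-6y+8 = ((1/9)y-4/9)(9y-18) + (0)
Last nonzero remainder: 9y-18. Dividing through by 9 gives the monic gcd y-2.

-2+y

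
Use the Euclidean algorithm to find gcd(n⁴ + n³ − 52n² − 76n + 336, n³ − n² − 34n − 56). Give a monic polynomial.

By polynomial division,
  n⁴ + n³ − 52n² − 76n + 336 = (n + 2)(n³ − n² − 34n − 56) + (−16n² + 48n + 448)
  n³ − n² − 34n − 56 = (−(1/16)n − 1/8)(−16n² + 48n + 448) + (0)
Last nonzero remainder: −16n² + 48n + 448. Dividing through by −16 gives the monic gcd n² − 3n − 28.

n² − 3n − 28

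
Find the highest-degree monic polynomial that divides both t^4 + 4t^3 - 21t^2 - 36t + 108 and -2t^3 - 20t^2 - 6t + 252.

Repeated division with remainder:
  t^4 + 4t^3 - 21t^2 - 36t + 108 = (-(1/2)t + 3)(-2t^3 - 20t^2 - 6t + 252) + (36t^2 + 108t - 648)
  -2t^3 - 20t^2 - 6t + 252 = (-(1/18)t - 7/18)(36t^2 + 108t - 648) + (0)
Last nonzero remainder: 36t^2 + 108t - 648. Dividing through by 36 gives the monic gcd t^2 + 3t - 18.

t^2 + 3t - 18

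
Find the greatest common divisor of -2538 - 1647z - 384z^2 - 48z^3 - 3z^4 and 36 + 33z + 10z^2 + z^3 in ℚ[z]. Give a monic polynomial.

3 + z

Apply the Euclidean algorithm:
  -3z^4 - 48z^3 - 384z^2 - 1647z - 2538 = (-3z - 18)(z^3 + 10z^2 + 33z + 36) + (-105z^2 - 945z - 1890)
  z^3 + 10z^2 + 33z + 36 = (-(1/105)z - 1/105)(-105z^2 - 945z - 1890) + (6z + 18)
  -105z^2 - 945z - 1890 = (-(35/2)z - 105)(6z + 18) + (0)
Last nonzero remainder: 6z + 18. Dividing through by 6 gives the monic gcd z + 3.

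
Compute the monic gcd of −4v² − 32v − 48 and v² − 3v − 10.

By polynomial division,
  −4v² − 32v − 48 = (−4)(v² − 3v − 10) + (−44v − 88)
  v² − 3v − 10 = (−(1/44)v + 5/44)(−44v − 88) + (0)
Last nonzero remainder: −44v − 88. Dividing through by −44 gives the monic gcd v + 2.

v + 2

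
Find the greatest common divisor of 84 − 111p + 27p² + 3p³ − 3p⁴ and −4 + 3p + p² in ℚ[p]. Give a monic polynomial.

By polynomial division,
  −3p⁴ + 3p³ + 27p² − 111p + 84 = (−3p² + 12p − 21)(p² + 3p − 4) + (0)
The last nonzero remainder p² + 3p − 4 is already monic.

−4 + 3p + p²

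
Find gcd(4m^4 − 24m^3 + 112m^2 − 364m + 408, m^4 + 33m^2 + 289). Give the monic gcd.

By polynomial division,
  4m^4 − 24m^3 + 112m^2 − 364m + 408 = (4)(m^4 + 33m^2 + 289) + (−24m^3 − 20m^2 − 364m − 748)
  m^4 + 33m^2 + 289 = (−(1/24)m + 5/144)(−24m^3 − 20m^2 − 364m − 748) + ((667/36)m^2 − (667/36)m + 11339/36)
  −24m^3 − 20m^2 − 364m − 748 = (−(864/667)m − 1584/667)((667/36)m^2 − (667/36)m + 11339/36) + (0)
Last nonzero remainder: (667/36)m^2 − (667/36)m + 11339/36. Dividing through by 667/36 gives the monic gcd m^2 − m + 17.

m^2 − m + 17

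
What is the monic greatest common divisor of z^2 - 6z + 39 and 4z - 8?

Repeated division with remainder:
  z^2 - 6z + 39 = ((1/4)z - 1)(4z - 8) + (31)
  4z - 8 = ((4/31)z - 8/31)(31) + (0)
The last nonzero remainder is the constant 31, so the polynomials are coprime and gcd = 1.

1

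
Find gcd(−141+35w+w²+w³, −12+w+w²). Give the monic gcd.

−3+w

Repeated division with remainder:
  w³+w²+35w−141 = (w)(w²+w−12) + (47w−141)
  w²+w−12 = ((1/47)w+4/47)(47w−141) + (0)
Last nonzero remainder: 47w−141. Dividing through by 47 gives the monic gcd w−3.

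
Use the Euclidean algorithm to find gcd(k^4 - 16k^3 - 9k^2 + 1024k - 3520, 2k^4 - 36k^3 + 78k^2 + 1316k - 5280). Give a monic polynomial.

Apply the Euclidean algorithm:
  k^4 - 16k^3 - 9k^2 + 1024k - 3520 = (1/2)(2k^4 - 36k^3 + 78k^2 + 1316k - 5280) + (2k^3 - 48k^2 + 366k - 880)
  2k^4 - 36k^3 + 78k^2 + 1316k - 5280 = (k + 6)(2k^3 - 48k^2 + 366k - 880) + (0)
Last nonzero remainder: 2k^3 - 48k^2 + 366k - 880. Dividing through by 2 gives the monic gcd k^3 - 24k^2 + 183k - 440.

k^3 - 24k^2 + 183k - 440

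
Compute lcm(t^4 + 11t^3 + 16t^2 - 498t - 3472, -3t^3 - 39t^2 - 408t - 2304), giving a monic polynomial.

t^6 + 16t^5 + 167t^4 + 638t^3 - 4426t^2 - 65168t - 333312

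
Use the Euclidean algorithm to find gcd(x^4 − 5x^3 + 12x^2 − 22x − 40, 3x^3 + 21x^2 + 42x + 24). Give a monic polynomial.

x + 1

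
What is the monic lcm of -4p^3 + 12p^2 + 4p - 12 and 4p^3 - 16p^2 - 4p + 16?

p^4 - 7p^3 + 11p^2 + 7p - 12

Apply the Euclidean algorithm:
  -4p^3 + 12p^2 + 4p - 12 = (-1)(4p^3 - 16p^2 - 4p + 16) + (-4p^2 + 4)
  4p^3 - 16p^2 - 4p + 16 = (-p + 4)(-4p^2 + 4) + (0)
Last nonzero remainder: -4p^2 + 4. Dividing through by -4 gives the monic gcd p^2 - 1.
Then lcm(f, g) = f·g / gcd(f, g); expanding and making the result monic gives the answer.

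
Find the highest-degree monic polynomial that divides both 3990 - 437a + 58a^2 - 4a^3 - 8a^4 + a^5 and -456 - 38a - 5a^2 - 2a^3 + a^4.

-114 + 19a - 6a^2 + a^3

Repeated division with remainder:
  a^5 - 8a^4 - 4a^3 + 58a^2 - 437a + 3990 = (a - 6)(a^4 - 2a^3 - 5a^2 - 38a - 456) + (-11a^3 + 66a^2 - 209a + 1254)
  a^4 - 2a^3 - 5a^2 - 38a - 456 = (-(1/11)a - 4/11)(-11a^3 + 66a^2 - 209a + 1254) + (0)
Last nonzero remainder: -11a^3 + 66a^2 - 209a + 1254. Dividing through by -11 gives the monic gcd a^3 - 6a^2 + 19a - 114.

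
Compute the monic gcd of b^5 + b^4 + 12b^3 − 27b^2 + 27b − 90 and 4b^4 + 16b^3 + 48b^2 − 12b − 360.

b^3 + b^2 + 9b − 30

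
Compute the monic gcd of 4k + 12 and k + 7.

Apply the Euclidean algorithm:
  4k + 12 = (4)(k + 7) + (-16)
  k + 7 = (-(1/16)k - 7/16)(-16) + (0)
The last nonzero remainder is the constant -16, so the polynomials are coprime and gcd = 1.

1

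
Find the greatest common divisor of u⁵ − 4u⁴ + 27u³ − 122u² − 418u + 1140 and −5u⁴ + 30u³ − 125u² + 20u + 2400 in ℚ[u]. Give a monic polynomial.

Repeated division with remainder:
  u⁵ − 4u⁴ + 27u³ − 122u² − 418u + 1140 = (−(1/5)u − 2/5)(−5u⁴ + 30u³ − 125u² + 20u + 2400) + (14u³ − 168u² + 70u + 2100)
  −5u⁴ + 30u³ − 125u² + 20u + 2400 = (−(5/14)u − 15/7)(14u³ − 168u² + 70u + 2100) + (−460u² + 920u + 6900)
  14u³ − 168u² + 70u + 2100 = (−(7/230)u + 7/23)(−460u² + 920u + 6900) + (0)
Last nonzero remainder: −460u² + 920u + 6900. Dividing through by −460 gives the monic gcd u² − 2u − 15.

u² − 2u − 15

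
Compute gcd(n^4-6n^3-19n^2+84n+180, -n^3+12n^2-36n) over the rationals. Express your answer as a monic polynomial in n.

By polynomial division,
  n^4-6n^3-19n^2+84n+180 = (-n-6)(-n^3+12n^2-36n) + (17n^2-132n+180)
  -n^3+12n^2-36n = (-(1/17)n+72/289)(17n^2-132n+180) + ((2160/289)n-12960/289)
  17n^2-132n+180 = ((4913/2160)n-289/72)((2160/289)n-12960/289) + (0)
Last nonzero remainder: (2160/289)n-12960/289. Dividing through by 2160/289 gives the monic gcd n-6.

n-6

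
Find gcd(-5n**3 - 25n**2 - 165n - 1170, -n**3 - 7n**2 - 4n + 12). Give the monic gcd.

Repeated division with remainder:
  -5n**3 - 25n**2 - 165n - 1170 = (5)(-n**3 - 7n**2 - 4n + 12) + (10n**2 - 145n - 1230)
  -n**3 - 7n**2 - 4n + 12 = (-(1/10)n - 43/20)(10n**2 - 145n - 1230) + (-(1755/4)n - 5265/2)
  10n**2 - 145n - 1230 = (-(8/351)n + 164/351)(-(1755/4)n - 5265/2) + (0)
Last nonzero remainder: -(1755/4)n - 5265/2. Dividing through by -1755/4 gives the monic gcd n + 6.

n + 6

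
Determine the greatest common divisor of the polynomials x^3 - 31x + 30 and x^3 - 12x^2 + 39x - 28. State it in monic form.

x - 1

Repeated division with remainder:
  x^3 - 31x + 30 = (x^3 - 12x^2 + 39x - 28) + (12x^2 - 70x + 58)
  x^3 - 12x^2 + 39x - 28 = ((1/12)x - 37/72)(12x^2 - 70x + 58) + (-(65/36)x + 65/36)
  12x^2 - 70x + 58 = (-(432/65)x + 2088/65)(-(65/36)x + 65/36) + (0)
Last nonzero remainder: -(65/36)x + 65/36. Dividing through by -65/36 gives the monic gcd x - 1.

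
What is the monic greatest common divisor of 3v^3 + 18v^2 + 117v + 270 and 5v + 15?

v + 3

By polynomial division,
  3v^3 + 18v^2 + 117v + 270 = ((3/5)v^2 + (9/5)v + 18)(5v + 15) + (0)
Last nonzero remainder: 5v + 15. Dividing through by 5 gives the monic gcd v + 3.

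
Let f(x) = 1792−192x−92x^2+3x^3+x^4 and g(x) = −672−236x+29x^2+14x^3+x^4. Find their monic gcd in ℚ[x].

−224−4x+11x^2+x^3

Euclidean algorithm in ℚ[x]:
  x^4+3x^3−92x^2−192x+1792 = (x^4+14x^3+29x^2−236x−672) + (−11x^3−121x^2+44x+2464)
  x^4+14x^3+29x^2−236x−672 = (−(1/11)x−3/11)(−11x^3−121x^2+44x+2464) + (0)
Last nonzero remainder: −11x^3−121x^2+44x+2464. Dividing through by −11 gives the monic gcd x^3+11x^2−4x−224.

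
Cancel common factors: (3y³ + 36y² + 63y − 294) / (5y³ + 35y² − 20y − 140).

Repeated division with remainder:
  3y³ + 36y² + 63y − 294 = (3/5)(5y³ + 35y² − 20y − 140) + (15y² + 75y − 210)
  5y³ + 35y² − 20y − 140 = ((1/3)y + 2/3)(15y² + 75y − 210) + (0)
Last nonzero remainder: 15y² + 75y − 210. Dividing through by 15 gives the monic gcd y² + 5y − 14.
Cancel y² + 5y − 14 from numerator and denominator to get the reduced form.

(3y + 21)/(5y + 10)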